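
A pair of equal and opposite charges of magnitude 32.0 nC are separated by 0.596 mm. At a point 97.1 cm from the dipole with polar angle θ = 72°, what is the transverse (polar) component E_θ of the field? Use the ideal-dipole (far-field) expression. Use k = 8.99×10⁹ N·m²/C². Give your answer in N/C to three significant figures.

E_θ ≈ 0.178 N/C

Dipole moment p = qd = (3.20×10⁻⁸ C)(5.96×10⁻⁴ m) = 1.907×10⁻¹¹ C·m.
For a dipole, E_θ = (kp sinθ)/r³.
kp/r³ = (8.99×10⁹)(1.907×10⁻¹¹)/(0.971)³ = 0.1873 N/C.
E_θ = 0.1873·sin72° = 0.1781 N/C.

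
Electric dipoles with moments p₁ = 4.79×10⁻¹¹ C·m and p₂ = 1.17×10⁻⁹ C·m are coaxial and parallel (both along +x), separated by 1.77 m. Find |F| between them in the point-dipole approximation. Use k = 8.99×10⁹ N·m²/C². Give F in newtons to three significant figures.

F ≈ 3.08×10⁻¹⁰ N

On-axis field of dipole 1 at distance r: E = 2kp₁/r³. Force on dipole 2 is F = p₂·dE/dr (gradient along axis).
dE/dr = −6kp₁/r⁴, so |F| = 6kp₁p₂/r⁴ (attractive for aligned moments).
F = 6(8.99×10⁹)(4.79×10⁻¹¹)(1.17×10⁻⁹)/(1.77)⁴ = 3.080×10⁻¹⁰ N.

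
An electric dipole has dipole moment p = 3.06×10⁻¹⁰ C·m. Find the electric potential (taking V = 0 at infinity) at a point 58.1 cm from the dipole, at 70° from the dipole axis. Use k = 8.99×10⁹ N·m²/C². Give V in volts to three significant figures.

The dipole potential is V = kp cosθ / r².
V = (8.99×10⁹)(3.06×10⁻¹⁰)·cos70° / (0.581)² = 2.787 V.

V ≈ 2.79 V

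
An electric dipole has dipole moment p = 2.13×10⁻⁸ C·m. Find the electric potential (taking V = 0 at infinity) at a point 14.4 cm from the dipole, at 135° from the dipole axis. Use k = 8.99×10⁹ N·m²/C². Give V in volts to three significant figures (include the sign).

V ≈ -6530 V

The dipole potential is V = kp cosθ / r².
V = (8.99×10⁹)(2.13×10⁻⁸)·cos135° / (0.144)² = -6530 V.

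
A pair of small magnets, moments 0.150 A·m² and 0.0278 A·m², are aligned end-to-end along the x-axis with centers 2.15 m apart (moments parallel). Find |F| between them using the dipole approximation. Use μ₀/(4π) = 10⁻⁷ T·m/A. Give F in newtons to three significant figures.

F ≈ 1.17×10⁻¹⁰ N

On-axis B of dipole 1: B = (μ₀/4π)·2m₁/r³. Force on dipole 2: F = m₂·dB/dr.
dB/dr = −(μ₀/4π)·6m₁/r⁴, so |F| = (μ₀/4π)·6m₁m₂/r⁴.
F = 6(10⁻⁷)(0.150)(0.0278)/(2.15)⁴ = 1.171×10⁻¹⁰ N.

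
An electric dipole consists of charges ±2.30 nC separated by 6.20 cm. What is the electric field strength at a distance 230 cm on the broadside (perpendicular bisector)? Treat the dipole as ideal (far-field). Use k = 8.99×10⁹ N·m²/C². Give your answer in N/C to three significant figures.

Dipole moment p = qd = (2.30×10⁻⁹ C)(0.0620 m) = 1.426×10⁻¹⁰ C·m.
In the equatorial plane E = kp/r³.
E = (8.99×10⁹)(1.426×10⁻¹⁰) / (2.30)³ = 0.1054 N/C.

E ≈ 0.105 N/C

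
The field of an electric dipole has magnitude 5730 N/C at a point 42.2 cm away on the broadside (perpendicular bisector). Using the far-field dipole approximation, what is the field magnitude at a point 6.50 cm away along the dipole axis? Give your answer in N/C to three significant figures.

Dipole fields scale as 1/r³ in the far field.
The axial field is twice the equatorial field at the same r, so the geometry factor is 2/1.
E₂ = E₁ · (2/1) · (r₁/r₂)³ = 5730 · 2 · (42.2/6.50)³.
(r₁/r₂)³ = (6.492)³ = 273.7.
E₂ ≈ 3.136×10⁶ N/C.

E ≈ 3.14×10⁶ N/C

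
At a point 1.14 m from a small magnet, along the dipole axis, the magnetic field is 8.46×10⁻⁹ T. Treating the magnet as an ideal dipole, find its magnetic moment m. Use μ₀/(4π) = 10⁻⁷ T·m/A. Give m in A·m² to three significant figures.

m ≈ 0.0627 A·m²

On axis B = (μ₀/4π)·2m/r³, so m = Br³·4π/(μ₀·2).
m = (8.46×10⁻⁹)·(1.14)³ / (2·10⁻⁷) = 0.06267 A·m².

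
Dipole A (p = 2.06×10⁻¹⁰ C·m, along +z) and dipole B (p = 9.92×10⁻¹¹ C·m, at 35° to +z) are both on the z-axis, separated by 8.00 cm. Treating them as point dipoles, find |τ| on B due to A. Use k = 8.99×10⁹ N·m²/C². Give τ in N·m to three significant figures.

The second dipole sits on the axis of the first, so the field there is axial: E₁ = 2kp₁/r³ along +z.
E₁ = 2(8.99×10⁹)(2.06×10⁻¹⁰)/(0.0800)³ = 7234 N/C.
Torque on the second dipole: τ = p₂ E₁ sinθ.
τ = (9.92×10⁻¹¹)(7234)·sin35° = 4.116×10⁻⁷ N·m.

τ ≈ 4.12×10⁻⁷ N·m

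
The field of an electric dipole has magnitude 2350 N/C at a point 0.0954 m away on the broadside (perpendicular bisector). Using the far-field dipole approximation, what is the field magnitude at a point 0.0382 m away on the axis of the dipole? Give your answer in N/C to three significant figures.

E ≈ 7.32×10⁴ N/C

Dipole fields scale as 1/r³ in the far field.
The axial field is twice the equatorial field at the same r, so the geometry factor is 2/1.
E₂ = E₁ · (2/1) · (r₁/r₂)³ = 2350 · 2 · (0.0954/0.0382)³.
(r₁/r₂)³ = (2.497)³ = 15.58.
E₂ ≈ 7.321×10⁴ N/C.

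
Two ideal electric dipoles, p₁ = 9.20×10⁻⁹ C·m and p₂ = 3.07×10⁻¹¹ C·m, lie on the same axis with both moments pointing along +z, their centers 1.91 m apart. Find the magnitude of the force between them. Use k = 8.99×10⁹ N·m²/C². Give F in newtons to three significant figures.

F ≈ 1.14×10⁻⁹ N

On-axis field of dipole 1 at distance r: E = 2kp₁/r³. Force on dipole 2 is F = p₂·dE/dr (gradient along axis).
dE/dr = −6kp₁/r⁴, so |F| = 6kp₁p₂/r⁴ (attractive for aligned moments).
F = 6(8.99×10⁹)(9.20×10⁻⁹)(3.07×10⁻¹¹)/(1.91)⁴ = 1.145×10⁻⁹ N.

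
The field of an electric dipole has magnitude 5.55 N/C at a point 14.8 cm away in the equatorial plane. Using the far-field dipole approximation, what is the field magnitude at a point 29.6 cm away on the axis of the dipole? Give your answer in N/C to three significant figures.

E ≈ 1.39 N/C

Dipole fields scale as 1/r³ in the far field.
The axial field is twice the equatorial field at the same r, so the geometry factor is 2/1.
E₂ = E₁ · (2/1) · (r₁/r₂)³ = 5.55 · 2 · (14.8/29.6)³.
(r₁/r₂)³ = (0.5)³ = 0.125.
E₂ ≈ 1.388 N/C.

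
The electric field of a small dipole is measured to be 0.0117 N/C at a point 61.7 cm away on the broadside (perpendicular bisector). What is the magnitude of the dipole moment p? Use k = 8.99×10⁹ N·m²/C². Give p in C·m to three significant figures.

p ≈ 3.06×10⁻¹³ C·m

In the equatorial plane E = kp/r³, so p = Er³/(k).
p = (0.0117)·(0.617)³ / (8.99×10⁹) = 3.057×10⁻¹³ C·m.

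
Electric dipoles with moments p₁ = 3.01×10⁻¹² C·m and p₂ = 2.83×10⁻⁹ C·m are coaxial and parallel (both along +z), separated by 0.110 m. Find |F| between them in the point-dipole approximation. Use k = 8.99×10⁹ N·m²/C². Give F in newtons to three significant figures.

On-axis field of dipole 1 at distance r: E = 2kp₁/r³. Force on dipole 2 is F = p₂·dE/dr (gradient along axis).
dE/dr = −6kp₁/r⁴, so |F| = 6kp₁p₂/r⁴ (attractive for aligned moments).
F = 6(8.99×10⁹)(3.01×10⁻¹²)(2.83×10⁻⁹)/(0.110)⁴ = 3.138×10⁻⁶ N.

F ≈ 3.14×10⁻⁶ N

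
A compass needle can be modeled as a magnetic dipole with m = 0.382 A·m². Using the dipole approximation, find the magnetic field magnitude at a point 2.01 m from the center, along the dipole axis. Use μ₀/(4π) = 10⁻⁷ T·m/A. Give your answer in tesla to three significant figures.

B ≈ 9.41×10⁻⁹ T

On axis B = (μ₀/4π)·2m/r³.
B = 2·(10⁻⁷)·(0.382) / (2.01)³ = 9.408×10⁻⁹ T.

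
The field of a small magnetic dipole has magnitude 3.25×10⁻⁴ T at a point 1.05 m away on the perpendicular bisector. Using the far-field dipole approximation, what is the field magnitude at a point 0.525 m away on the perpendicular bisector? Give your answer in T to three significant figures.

B ≈ 0.00260 T

Dipole fields scale as 1/r³ in the far field; the geometry is the same at both points.
B₂ = B₁ · (r₁/r₂)³ = 3.25×10⁻⁴ · (1.05/0.525)³.
(r₁/r₂)³ = (2)³ = 8.
B₂ ≈ 0.002600 T.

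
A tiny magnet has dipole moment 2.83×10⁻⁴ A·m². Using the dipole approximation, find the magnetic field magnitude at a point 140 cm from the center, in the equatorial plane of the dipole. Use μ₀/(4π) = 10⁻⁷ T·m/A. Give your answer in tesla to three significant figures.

In the equatorial plane B = (μ₀/4π)·m/r³ (half the axial value).
B = (10⁻⁷)·(2.83×10⁻⁴) / (1.40)³ = 1.031×10⁻¹¹ T.

B ≈ 1.03×10⁻¹¹ T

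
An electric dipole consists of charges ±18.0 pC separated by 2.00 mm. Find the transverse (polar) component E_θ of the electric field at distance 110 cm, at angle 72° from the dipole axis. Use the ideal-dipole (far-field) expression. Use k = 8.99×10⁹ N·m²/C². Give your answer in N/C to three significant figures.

Dipole moment p = qd = (1.80×10⁻¹¹ C)(0.00200 m) = 3.60×10⁻¹⁴ C·m.
For a dipole, E_θ = (kp sinθ)/r³.
kp/r³ = (8.99×10⁹)(3.60×10⁻¹⁴)/(1.10)³ = 2.432×10⁻⁴ N/C.
E_θ = 2.432×10⁻⁴·sin72° = 2.313×10⁻⁴ N/C.

E_θ ≈ 2.31×10⁻⁴ N/C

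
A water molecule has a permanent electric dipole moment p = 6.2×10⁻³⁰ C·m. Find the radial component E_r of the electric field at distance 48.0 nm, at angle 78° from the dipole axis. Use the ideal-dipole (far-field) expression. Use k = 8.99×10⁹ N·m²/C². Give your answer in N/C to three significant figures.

E_r ≈ 210 N/C

For a dipole, E_r = (2kp cosθ)/r³.
kp/r³ = (8.99×10⁹)(6.20×10⁻³⁰)/(4.80×10⁻⁸)³ = 504.0 N/C.
E_r = 2·504.0·cos78° = 209.6 N/C.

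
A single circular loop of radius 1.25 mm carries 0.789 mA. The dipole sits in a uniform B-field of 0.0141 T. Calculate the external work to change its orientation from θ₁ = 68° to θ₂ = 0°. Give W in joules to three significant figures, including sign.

W ≈ -3.42×10⁻¹¹ J

Magnetic moment m = IA = Iπa² = (7.89×10⁻⁴)·π·(0.00125)² = 3.873×10⁻⁹ A·m².
W_ext = ΔU = −mB cosθ₂ + mB cosθ₁ = mB(cosθ₁ − cosθ₂).
W = (3.873×10⁻⁹)(0.0141)·(cos68° − cos0°) = (5.461×10⁻¹¹)·(-0.6254) = -3.415×10⁻¹¹ J.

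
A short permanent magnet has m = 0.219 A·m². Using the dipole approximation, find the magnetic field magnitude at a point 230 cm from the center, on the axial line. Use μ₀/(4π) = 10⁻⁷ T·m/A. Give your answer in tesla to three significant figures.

On axis B = (μ₀/4π)·2m/r³.
B = 2·(10⁻⁷)·(0.219) / (2.30)³ = 3.600×10⁻⁹ T.

B ≈ 3.60×10⁻⁹ T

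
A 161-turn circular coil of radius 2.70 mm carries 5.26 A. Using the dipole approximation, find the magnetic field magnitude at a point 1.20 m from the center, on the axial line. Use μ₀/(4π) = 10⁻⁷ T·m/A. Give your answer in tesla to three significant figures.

B ≈ 2.24×10⁻⁹ T

m = NIA = NIπa² = 161·(5.26)·π·(0.00270)² = 0.01939 A·m².
On axis B = (μ₀/4π)·2m/r³.
B = 2·(10⁻⁷)·(0.01939) / (1.20)³ = 2.244×10⁻⁹ T.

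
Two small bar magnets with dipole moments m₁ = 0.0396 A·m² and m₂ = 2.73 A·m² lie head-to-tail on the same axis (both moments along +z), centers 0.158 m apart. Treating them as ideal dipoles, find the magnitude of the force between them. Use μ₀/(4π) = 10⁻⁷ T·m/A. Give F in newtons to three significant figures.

On-axis B of dipole 1: B = (μ₀/4π)·2m₁/r³. Force on dipole 2: F = m₂·dB/dr.
dB/dr = −(μ₀/4π)·6m₁/r⁴, so |F| = (μ₀/4π)·6m₁m₂/r⁴.
F = 6(10⁻⁷)(0.0396)(2.73)/(0.158)⁴ = 1.041×10⁻⁴ N.

F ≈ 1.04×10⁻⁴ N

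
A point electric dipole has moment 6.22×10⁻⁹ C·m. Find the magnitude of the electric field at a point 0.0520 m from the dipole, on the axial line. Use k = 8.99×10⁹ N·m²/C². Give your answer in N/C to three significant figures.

E ≈ 7.95×10⁵ N/C

On the dipole axis E = 2kp/r³.
E = 2·(8.99×10⁹)(6.22×10⁻⁹) / (0.0520)³ = 7.954×10⁵ N/C.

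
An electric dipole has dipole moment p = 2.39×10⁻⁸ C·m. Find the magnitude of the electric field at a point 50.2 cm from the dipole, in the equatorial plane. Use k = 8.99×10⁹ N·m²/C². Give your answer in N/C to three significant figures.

In the equatorial plane E = kp/r³.
E = (8.99×10⁹)(2.39×10⁻⁸) / (0.502)³ = 1698 N/C.

E ≈ 1700 N/C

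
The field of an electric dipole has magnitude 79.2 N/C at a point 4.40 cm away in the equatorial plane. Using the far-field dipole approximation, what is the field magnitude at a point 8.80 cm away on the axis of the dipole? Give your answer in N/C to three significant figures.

Dipole fields scale as 1/r³ in the far field.
The axial field is twice the equatorial field at the same r, so the geometry factor is 2/1.
E₂ = E₁ · (2/1) · (r₁/r₂)³ = 79.2 · 2 · (4.40/8.80)³.
(r₁/r₂)³ = (0.5)³ = 0.125.
E₂ ≈ 19.80 N/C.

E ≈ 19.8 N/C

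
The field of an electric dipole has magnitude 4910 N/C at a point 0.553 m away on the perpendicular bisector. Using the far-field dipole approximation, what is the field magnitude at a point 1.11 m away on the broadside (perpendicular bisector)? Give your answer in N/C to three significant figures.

Dipole fields scale as 1/r³ in the far field; the geometry is the same at both points.
E₂ = E₁ · (r₁/r₂)³ = 4910 · (0.553/1.11)³.
(r₁/r₂)³ = (0.4982)³ = 0.1237.
E₂ ≈ 607.1 N/C.

E ≈ 607 N/C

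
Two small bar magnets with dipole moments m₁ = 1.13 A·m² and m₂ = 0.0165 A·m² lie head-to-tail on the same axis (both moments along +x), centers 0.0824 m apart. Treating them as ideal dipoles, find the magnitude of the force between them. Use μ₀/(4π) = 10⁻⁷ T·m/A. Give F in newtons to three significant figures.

On-axis B of dipole 1: B = (μ₀/4π)·2m₁/r³. Force on dipole 2: F = m₂·dB/dr.
dB/dr = −(μ₀/4π)·6m₁/r⁴, so |F| = (μ₀/4π)·6m₁m₂/r⁴.
F = 6(10⁻⁷)(1.13)(0.0165)/(0.0824)⁴ = 2.427×10⁻⁴ N.

F ≈ 2.43×10⁻⁴ N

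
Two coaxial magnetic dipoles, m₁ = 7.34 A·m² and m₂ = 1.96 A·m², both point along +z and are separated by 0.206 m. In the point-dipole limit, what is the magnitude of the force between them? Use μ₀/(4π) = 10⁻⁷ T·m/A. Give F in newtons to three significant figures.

On-axis B of dipole 1: B = (μ₀/4π)·2m₁/r³. Force on dipole 2: F = m₂·dB/dr.
dB/dr = −(μ₀/4π)·6m₁/r⁴, so |F| = (μ₀/4π)·6m₁m₂/r⁴.
F = 6(10⁻⁷)(7.34)(1.96)/(0.206)⁴ = 0.004793 N.

F ≈ 0.00479 N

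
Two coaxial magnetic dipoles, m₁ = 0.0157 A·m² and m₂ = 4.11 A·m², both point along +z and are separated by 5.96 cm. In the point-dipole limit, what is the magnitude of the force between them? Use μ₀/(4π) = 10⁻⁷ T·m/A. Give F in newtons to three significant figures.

F ≈ 0.00307 N

On-axis B of dipole 1: B = (μ₀/4π)·2m₁/r³. Force on dipole 2: F = m₂·dB/dr.
dB/dr = −(μ₀/4π)·6m₁/r⁴, so |F| = (μ₀/4π)·6m₁m₂/r⁴.
F = 6(10⁻⁷)(0.0157)(4.11)/(0.0596)⁴ = 0.003068 N.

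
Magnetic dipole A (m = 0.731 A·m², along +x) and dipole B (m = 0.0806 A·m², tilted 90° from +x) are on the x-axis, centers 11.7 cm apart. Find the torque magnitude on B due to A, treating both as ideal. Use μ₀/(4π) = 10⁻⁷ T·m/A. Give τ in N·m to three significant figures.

Dipole B is on the axis of dipole A, so B₁ there is axial: B₁ = (μ₀/4π)·2m₁/r³ along +x.
B₁ = 2(10⁻⁷)(0.731)/(0.117)³ = 9.128×10⁻⁵ T.
τ = m₂ B₁ sinθ.
τ = (0.0806)(9.128×10⁻⁵)·sin90° = 7.357×10⁻⁶ N·m.

τ ≈ 7.36×10⁻⁶ N·m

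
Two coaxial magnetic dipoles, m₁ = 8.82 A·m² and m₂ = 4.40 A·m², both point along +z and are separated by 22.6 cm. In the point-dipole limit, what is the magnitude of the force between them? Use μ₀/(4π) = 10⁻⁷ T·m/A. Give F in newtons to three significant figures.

F ≈ 0.00893 N

On-axis B of dipole 1: B = (μ₀/4π)·2m₁/r³. Force on dipole 2: F = m₂·dB/dr.
dB/dr = −(μ₀/4π)·6m₁/r⁴, so |F| = (μ₀/4π)·6m₁m₂/r⁴.
F = 6(10⁻⁷)(8.82)(4.40)/(0.226)⁴ = 0.008926 N.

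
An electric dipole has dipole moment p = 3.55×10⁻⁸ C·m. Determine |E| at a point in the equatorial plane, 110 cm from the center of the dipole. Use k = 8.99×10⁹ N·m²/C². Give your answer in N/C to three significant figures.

E ≈ 240 N/C

In the equatorial plane E = kp/r³.
E = (8.99×10⁹)(3.55×10⁻⁸) / (1.10)³ = 239.8 N/C.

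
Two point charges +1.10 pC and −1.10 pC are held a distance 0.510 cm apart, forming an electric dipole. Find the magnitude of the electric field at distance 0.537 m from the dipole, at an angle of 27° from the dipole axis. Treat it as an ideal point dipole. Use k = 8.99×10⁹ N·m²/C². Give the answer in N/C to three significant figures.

E ≈ 5.99×10⁻⁴ N/C

Dipole moment p = qd = (1.10×10⁻¹² C)(0.00510 m) = 5.61×10⁻¹⁵ C·m.
At angle θ the dipole field magnitude is E = (kp/r³)·√(1 + 3cos²θ).
kp/r³ = (8.99×10⁹)(5.61×10⁻¹⁵) / (0.537)³ = 3.257×10⁻⁴ N/C.
√(1 + 3cos²27°) = √(1 + 3·0.7939) = √3.3817 ≈ 1.8389.
E ≈ 3.257×10⁻⁴ × 1.839 = 5.989×10⁻⁴ N/C.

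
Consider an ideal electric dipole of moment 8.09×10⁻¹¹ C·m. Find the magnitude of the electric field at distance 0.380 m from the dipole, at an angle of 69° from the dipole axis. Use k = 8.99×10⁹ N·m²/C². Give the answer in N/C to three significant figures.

At angle θ the dipole field magnitude is E = (kp/r³)·√(1 + 3cos²θ).
kp/r³ = (8.99×10⁹)(8.09×10⁻¹¹) / (0.380)³ = 13.25 N/C.
√(1 + 3cos²69°) = √(1 + 3·0.1284) = √1.3853 ≈ 1.1770.
E ≈ 13.25 × 1.177 = 15.60 N/C.

E ≈ 15.6 N/C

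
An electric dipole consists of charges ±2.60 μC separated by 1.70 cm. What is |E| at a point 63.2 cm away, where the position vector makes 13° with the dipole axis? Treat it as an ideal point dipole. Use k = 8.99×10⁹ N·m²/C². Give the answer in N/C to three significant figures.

E ≈ 3090 N/C

Dipole moment p = qd = (2.60×10⁻⁶ C)(0.0170 m) = 4.42×10⁻⁸ C·m.
At angle θ the dipole field magnitude is E = (kp/r³)·√(1 + 3cos²θ).
kp/r³ = (8.99×10⁹)(4.42×10⁻⁸) / (0.632)³ = 1574 N/C.
√(1 + 3cos²13°) = √(1 + 3·0.9494) = √3.8482 ≈ 1.9617.
E ≈ 1574 × 1.962 = 3088 N/C.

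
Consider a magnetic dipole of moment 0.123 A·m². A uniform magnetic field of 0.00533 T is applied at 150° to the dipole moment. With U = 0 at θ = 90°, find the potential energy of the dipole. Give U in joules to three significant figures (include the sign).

U = −m·B = −mB cosθ.
U = −(0.123)(0.00533)·cos150° = 5.678×10⁻⁴ J.

U ≈ 5.68×10⁻⁴ J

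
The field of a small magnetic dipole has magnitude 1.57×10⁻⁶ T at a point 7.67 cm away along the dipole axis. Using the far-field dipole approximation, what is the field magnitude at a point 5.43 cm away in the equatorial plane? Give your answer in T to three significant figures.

Dipole fields scale as 1/r³ in the far field.
The axial field is twice the equatorial field at the same r, so the geometry factor is 1/2.
B₂ = B₁ · (1/2) · (r₁/r₂)³ = 1.57×10⁻⁶ · 0.5 · (7.67/5.43)³.
(r₁/r₂)³ = (1.413)³ = 2.818.
B₂ ≈ 2.212×10⁻⁶ T.

B ≈ 2.21×10⁻⁶ T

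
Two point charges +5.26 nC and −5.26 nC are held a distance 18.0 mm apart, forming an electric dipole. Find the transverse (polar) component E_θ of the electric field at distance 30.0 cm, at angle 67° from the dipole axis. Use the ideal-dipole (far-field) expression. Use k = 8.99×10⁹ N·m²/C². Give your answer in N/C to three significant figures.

Dipole moment p = qd = (5.26×10⁻⁹ C)(0.0180 m) = 9.468×10⁻¹¹ C·m.
For a dipole, E_θ = (kp sinθ)/r³.
kp/r³ = (8.99×10⁹)(9.468×10⁻¹¹)/(0.300)³ = 31.52 N/C.
E_θ = 31.52·sin67° = 29.02 N/C.

E_θ ≈ 29.0 N/C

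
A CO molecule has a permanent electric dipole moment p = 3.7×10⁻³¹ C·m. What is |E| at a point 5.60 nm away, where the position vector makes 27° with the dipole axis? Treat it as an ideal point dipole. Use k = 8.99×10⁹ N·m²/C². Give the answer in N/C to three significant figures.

E ≈ 3.48×10⁴ N/C

At angle θ the dipole field magnitude is E = (kp/r³)·√(1 + 3cos²θ).
kp/r³ = (8.99×10⁹)(3.70×10⁻³¹) / (5.60×10⁻⁹)³ = 1.894×10⁴ N/C.
√(1 + 3cos²27°) = √(1 + 3·0.7939) = √3.3817 ≈ 1.8389.
E ≈ 1.894×10⁴ × 1.839 = 3.483×10⁴ N/C.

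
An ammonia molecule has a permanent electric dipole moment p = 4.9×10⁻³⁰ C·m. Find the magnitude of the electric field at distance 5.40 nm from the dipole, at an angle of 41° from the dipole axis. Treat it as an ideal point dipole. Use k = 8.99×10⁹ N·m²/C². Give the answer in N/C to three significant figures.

At angle θ the dipole field magnitude is E = (kp/r³)·√(1 + 3cos²θ).
kp/r³ = (8.99×10⁹)(4.90×10⁻³⁰) / (5.40×10⁻⁹)³ = 2.798×10⁵ N/C.
√(1 + 3cos²41°) = √(1 + 3·0.5696) = √2.7088 ≈ 1.6458.
E ≈ 2.798×10⁵ × 1.646 = 4.604×10⁵ N/C.

E ≈ 4.60×10⁵ N/C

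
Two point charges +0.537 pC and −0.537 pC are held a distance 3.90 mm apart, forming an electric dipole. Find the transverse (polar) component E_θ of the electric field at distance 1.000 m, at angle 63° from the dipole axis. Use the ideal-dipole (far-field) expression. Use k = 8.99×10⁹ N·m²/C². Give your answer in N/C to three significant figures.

Dipole moment p = qd = (5.37×10⁻¹³ C)(0.00390 m) = 2.094×10⁻¹⁵ C·m.
For a dipole, E_θ = (kp sinθ)/r³.
kp/r³ = (8.99×10⁹)(2.094×10⁻¹⁵)/(1.00)³ = 1.883×10⁻⁵ N/C.
E_θ = 1.883×10⁻⁵·sin63° = 1.677×10⁻⁵ N/C.

E_θ ≈ 1.68×10⁻⁵ N/C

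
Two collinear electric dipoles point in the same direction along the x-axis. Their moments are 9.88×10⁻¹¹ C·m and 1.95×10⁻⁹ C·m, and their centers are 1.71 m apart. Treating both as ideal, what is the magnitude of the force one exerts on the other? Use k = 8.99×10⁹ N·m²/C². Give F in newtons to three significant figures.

F ≈ 1.22×10⁻⁹ N

On-axis field of dipole 1 at distance r: E = 2kp₁/r³. Force on dipole 2 is F = p₂·dE/dr (gradient along axis).
dE/dr = −6kp₁/r⁴, so |F| = 6kp₁p₂/r⁴ (attractive for aligned moments).
F = 6(8.99×10⁹)(9.88×10⁻¹¹)(1.95×10⁻⁹)/(1.71)⁴ = 1.215×10⁻⁹ N.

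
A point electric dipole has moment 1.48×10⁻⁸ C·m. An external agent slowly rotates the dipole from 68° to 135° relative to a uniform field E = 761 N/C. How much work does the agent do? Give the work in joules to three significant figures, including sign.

W_ext = ΔU = U(θ₂) − U(θ₁) = −pE cosθ₂ − (−pE cosθ₁) = pE(cosθ₁ − cosθ₂).
W = (1.48×10⁻⁸)(761)·(cos68° − cos135°) = (1.126×10⁻⁵)·(+1.0817) = 1.218×10⁻⁵ J.

W ≈ 1.22×10⁻⁵ J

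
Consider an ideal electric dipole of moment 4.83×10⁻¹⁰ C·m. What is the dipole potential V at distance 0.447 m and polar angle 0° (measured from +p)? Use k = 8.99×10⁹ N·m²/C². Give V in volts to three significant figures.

V ≈ 21.7 V

The dipole potential is V = kp cosθ / r².
V = (8.99×10⁹)(4.83×10⁻¹⁰)·cos0° / (0.447)² = 21.73 V.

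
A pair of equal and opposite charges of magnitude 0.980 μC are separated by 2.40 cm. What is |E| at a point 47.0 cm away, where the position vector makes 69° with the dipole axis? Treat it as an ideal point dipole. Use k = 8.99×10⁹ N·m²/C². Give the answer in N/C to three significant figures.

Dipole moment p = qd = (9.80×10⁻⁷ C)(0.0240 m) = 2.352×10⁻⁸ C·m.
At angle θ the dipole field magnitude is E = (kp/r³)·√(1 + 3cos²θ).
kp/r³ = (8.99×10⁹)(2.352×10⁻⁸) / (0.470)³ = 2037 N/C.
√(1 + 3cos²69°) = √(1 + 3·0.1284) = √1.3853 ≈ 1.1770.
E ≈ 2037 × 1.177 = 2397 N/C.

E ≈ 2400 N/C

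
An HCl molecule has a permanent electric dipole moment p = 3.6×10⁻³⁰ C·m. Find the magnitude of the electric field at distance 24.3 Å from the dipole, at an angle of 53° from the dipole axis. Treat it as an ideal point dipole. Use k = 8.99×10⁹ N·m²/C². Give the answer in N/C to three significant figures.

E ≈ 3.26×10⁶ N/C

At angle θ the dipole field magnitude is E = (kp/r³)·√(1 + 3cos²θ).
kp/r³ = (8.99×10⁹)(3.60×10⁻³⁰) / (2.43×10⁻⁹)³ = 2.256×10⁶ N/C.
√(1 + 3cos²53°) = √(1 + 3·0.3622) = √2.0865 ≈ 1.4445.
E ≈ 2.256×10⁶ × 1.444 = 3.258×10⁶ N/C.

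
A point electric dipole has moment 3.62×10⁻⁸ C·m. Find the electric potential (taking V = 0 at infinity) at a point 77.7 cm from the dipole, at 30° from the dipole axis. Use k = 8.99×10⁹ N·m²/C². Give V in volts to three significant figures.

The dipole potential is V = kp cosθ / r².
V = (8.99×10⁹)(3.62×10⁻⁸)·cos30° / (0.777)² = 466.8 V.

V ≈ 467 V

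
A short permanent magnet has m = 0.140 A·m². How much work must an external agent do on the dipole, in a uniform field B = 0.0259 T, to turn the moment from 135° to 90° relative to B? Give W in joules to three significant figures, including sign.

W_ext = ΔU = −mB cosθ₂ + mB cosθ₁ = mB(cosθ₁ − cosθ₂).
W = (0.140)(0.0259)·(cos135° − cos90°) = (0.003626)·(-0.7071) = -0.002564 J.

W ≈ -0.00256 J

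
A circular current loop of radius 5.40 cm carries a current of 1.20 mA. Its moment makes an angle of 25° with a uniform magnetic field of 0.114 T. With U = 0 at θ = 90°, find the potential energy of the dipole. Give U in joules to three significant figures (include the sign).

U ≈ -1.14×10⁻⁶ J

Magnetic moment m = IA = Iπa² = (0.00120)·π·(0.0540)² = 1.099×10⁻⁵ A·m².
U = −m·B = −mB cosθ.
U = −(1.099×10⁻⁵)(0.114)·cos25° = -1.135×10⁻⁶ J.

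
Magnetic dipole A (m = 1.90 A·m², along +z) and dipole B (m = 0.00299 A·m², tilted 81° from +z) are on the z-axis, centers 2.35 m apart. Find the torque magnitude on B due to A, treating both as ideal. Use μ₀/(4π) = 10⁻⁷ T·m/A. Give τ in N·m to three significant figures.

τ ≈ 8.65×10⁻¹¹ N·m

Dipole B is on the axis of dipole A, so B₁ there is axial: B₁ = (μ₀/4π)·2m₁/r³ along +z.
B₁ = 2(10⁻⁷)(1.90)/(2.35)³ = 2.928×10⁻⁸ T.
τ = m₂ B₁ sinθ.
τ = (0.00299)(2.928×10⁻⁸)·sin81° = 8.647×10⁻¹¹ N·m.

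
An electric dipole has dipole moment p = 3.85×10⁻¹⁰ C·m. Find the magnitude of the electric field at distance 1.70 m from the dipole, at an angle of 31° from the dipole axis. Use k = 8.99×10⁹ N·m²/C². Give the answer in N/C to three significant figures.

At angle θ the dipole field magnitude is E = (kp/r³)·√(1 + 3cos²θ).
kp/r³ = (8.99×10⁹)(3.85×10⁻¹⁰) / (1.70)³ = 0.7045 N/C.
√(1 + 3cos²31°) = √(1 + 3·0.7347) = √3.2042 ≈ 1.7900.
E ≈ 0.7045 × 1.790 = 1.261 N/C.

E ≈ 1.26 N/C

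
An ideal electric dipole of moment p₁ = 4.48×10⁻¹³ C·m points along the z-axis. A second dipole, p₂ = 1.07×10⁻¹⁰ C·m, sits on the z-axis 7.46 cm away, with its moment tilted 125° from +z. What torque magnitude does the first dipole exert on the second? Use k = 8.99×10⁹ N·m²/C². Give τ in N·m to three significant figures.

The second dipole sits on the axis of the first, so the field there is axial: E₁ = 2kp₁/r³ along +z.
E₁ = 2(8.99×10⁹)(4.48×10⁻¹³)/(0.0746)³ = 19.40 N/C.
Torque on the second dipole: τ = p₂ E₁ sinθ.
τ = (1.07×10⁻¹⁰)(19.40)·sin125° = 1.701×10⁻⁹ N·m.

τ ≈ 1.70×10⁻⁹ N·m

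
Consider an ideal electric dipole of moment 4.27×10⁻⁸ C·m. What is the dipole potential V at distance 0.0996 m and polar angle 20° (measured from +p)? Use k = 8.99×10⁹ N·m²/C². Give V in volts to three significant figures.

The dipole potential is V = kp cosθ / r².
V = (8.99×10⁹)(4.27×10⁻⁸)·cos20° / (0.0996)² = 3.636×10⁴ V.

V ≈ 3.64×10⁴ V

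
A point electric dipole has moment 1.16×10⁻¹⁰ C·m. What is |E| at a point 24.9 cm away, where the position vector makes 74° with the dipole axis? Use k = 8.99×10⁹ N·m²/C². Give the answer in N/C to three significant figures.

At angle θ the dipole field magnitude is E = (kp/r³)·√(1 + 3cos²θ).
kp/r³ = (8.99×10⁹)(1.16×10⁻¹⁰) / (0.249)³ = 67.55 N/C.
√(1 + 3cos²74°) = √(1 + 3·0.0760) = √1.2279 ≈ 1.1081.
E ≈ 67.55 × 1.108 = 74.85 N/C.

E ≈ 74.9 N/C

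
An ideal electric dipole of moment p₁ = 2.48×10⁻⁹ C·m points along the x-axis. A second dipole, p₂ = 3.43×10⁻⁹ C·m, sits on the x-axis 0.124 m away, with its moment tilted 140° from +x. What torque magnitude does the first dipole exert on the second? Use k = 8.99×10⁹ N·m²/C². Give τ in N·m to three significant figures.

τ ≈ 5.16×10⁻⁵ N·m

The second dipole sits on the axis of the first, so the field there is axial: E₁ = 2kp₁/r³ along +x.
E₁ = 2(8.99×10⁹)(2.48×10⁻⁹)/(0.124)³ = 2.339×10⁴ N/C.
Torque on the second dipole: τ = p₂ E₁ sinθ.
τ = (3.43×10⁻⁹)(2.339×10⁴)·sin140° = 5.156×10⁻⁵ N·m.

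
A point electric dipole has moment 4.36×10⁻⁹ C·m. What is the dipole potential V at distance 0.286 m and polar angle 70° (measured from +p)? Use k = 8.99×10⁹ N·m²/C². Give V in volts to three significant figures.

V ≈ 164 V

The dipole potential is V = kp cosθ / r².
V = (8.99×10⁹)(4.36×10⁻⁹)·cos70° / (0.286)² = 163.9 V.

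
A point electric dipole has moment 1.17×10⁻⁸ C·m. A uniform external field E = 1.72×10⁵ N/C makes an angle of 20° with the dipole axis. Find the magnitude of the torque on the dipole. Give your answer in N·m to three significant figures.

Torque on an electric dipole: τ = pE sinθ.
τ = (1.17×10⁻⁸)(1.72×10⁵)·sin20° = 6.883×10⁻⁴ N·m.

τ ≈ 6.88×10⁻⁴ N·m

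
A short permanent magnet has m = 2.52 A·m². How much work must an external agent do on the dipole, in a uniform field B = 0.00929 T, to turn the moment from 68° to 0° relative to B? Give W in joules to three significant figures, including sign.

W_ext = ΔU = −mB cosθ₂ + mB cosθ₁ = mB(cosθ₁ − cosθ₂).
W = (2.52)(0.00929)·(cos68° − cos0°) = (0.02341)·(-0.6254) = -0.01464 J.

W ≈ -0.0146 J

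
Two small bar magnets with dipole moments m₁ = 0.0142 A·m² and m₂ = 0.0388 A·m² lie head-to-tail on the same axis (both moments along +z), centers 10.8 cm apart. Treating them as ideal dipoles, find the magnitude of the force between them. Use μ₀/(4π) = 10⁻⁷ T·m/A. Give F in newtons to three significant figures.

On-axis B of dipole 1: B = (μ₀/4π)·2m₁/r³. Force on dipole 2: F = m₂·dB/dr.
dB/dr = −(μ₀/4π)·6m₁/r⁴, so |F| = (μ₀/4π)·6m₁m₂/r⁴.
F = 6(10⁻⁷)(0.0142)(0.0388)/(0.108)⁴ = 2.430×10⁻⁶ N.

F ≈ 2.43×10⁻⁶ N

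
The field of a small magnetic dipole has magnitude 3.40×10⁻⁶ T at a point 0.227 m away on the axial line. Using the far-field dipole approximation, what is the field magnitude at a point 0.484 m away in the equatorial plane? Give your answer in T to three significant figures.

Dipole fields scale as 1/r³ in the far field.
The axial field is twice the equatorial field at the same r, so the geometry factor is 1/2.
B₂ = B₁ · (1/2) · (r₁/r₂)³ = 3.40×10⁻⁶ · 0.5 · (0.227/0.484)³.
(r₁/r₂)³ = (0.469)³ = 0.1032.
B₂ ≈ 1.754×10⁻⁷ T.

B ≈ 1.75×10⁻⁷ T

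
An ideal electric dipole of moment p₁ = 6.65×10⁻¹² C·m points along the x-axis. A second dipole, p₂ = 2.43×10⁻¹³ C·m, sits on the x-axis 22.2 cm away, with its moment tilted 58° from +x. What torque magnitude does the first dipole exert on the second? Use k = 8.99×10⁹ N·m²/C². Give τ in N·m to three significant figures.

The second dipole sits on the axis of the first, so the field there is axial: E₁ = 2kp₁/r³ along +x.
E₁ = 2(8.99×10⁹)(6.65×10⁻¹²)/(0.222)³ = 10.93 N/C.
Torque on the second dipole: τ = p₂ E₁ sinθ.
τ = (2.43×10⁻¹³)(10.93)·sin58° = 2.252×10⁻¹² N·m.

τ ≈ 2.25×10⁻¹² N·m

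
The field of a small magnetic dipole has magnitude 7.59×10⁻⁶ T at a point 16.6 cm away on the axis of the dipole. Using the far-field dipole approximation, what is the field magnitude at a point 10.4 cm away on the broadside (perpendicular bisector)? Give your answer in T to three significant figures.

B ≈ 1.54×10⁻⁵ T

Dipole fields scale as 1/r³ in the far field.
The axial field is twice the equatorial field at the same r, so the geometry factor is 1/2.
B₂ = B₁ · (1/2) · (r₁/r₂)³ = 7.59×10⁻⁶ · 0.5 · (16.6/10.4)³.
(r₁/r₂)³ = (1.596)³ = 4.067.
B₂ ≈ 1.543×10⁻⁵ T.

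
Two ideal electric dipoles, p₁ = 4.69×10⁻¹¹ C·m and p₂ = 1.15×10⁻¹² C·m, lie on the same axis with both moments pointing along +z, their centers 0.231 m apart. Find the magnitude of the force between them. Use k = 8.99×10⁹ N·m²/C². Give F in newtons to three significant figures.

On-axis field of dipole 1 at distance r: E = 2kp₁/r³. Force on dipole 2 is F = p₂·dE/dr (gradient along axis).
dE/dr = −6kp₁/r⁴, so |F| = 6kp₁p₂/r⁴ (attractive for aligned moments).
F = 6(8.99×10⁹)(4.69×10⁻¹¹)(1.15×10⁻¹²)/(0.231)⁴ = 1.022×10⁻⁹ N.

F ≈ 1.02×10⁻⁹ N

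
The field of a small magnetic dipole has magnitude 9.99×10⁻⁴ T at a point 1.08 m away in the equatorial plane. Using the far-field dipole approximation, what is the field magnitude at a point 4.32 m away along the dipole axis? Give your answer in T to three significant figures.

B ≈ 3.12×10⁻⁵ T

Dipole fields scale as 1/r³ in the far field.
The axial field is twice the equatorial field at the same r, so the geometry factor is 2/1.
B₂ = B₁ · (2/1) · (r₁/r₂)³ = 9.99×10⁻⁴ · 2 · (1.08/4.32)³.
(r₁/r₂)³ = (0.25)³ = 0.01562.
B₂ ≈ 3.122×10⁻⁵ T.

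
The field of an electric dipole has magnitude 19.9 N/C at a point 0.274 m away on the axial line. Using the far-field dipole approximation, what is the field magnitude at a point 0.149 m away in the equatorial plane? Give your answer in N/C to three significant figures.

Dipole fields scale as 1/r³ in the far field.
The axial field is twice the equatorial field at the same r, so the geometry factor is 1/2.
E₂ = E₁ · (1/2) · (r₁/r₂)³ = 19.9 · 0.5 · (0.274/0.149)³.
(r₁/r₂)³ = (1.839)³ = 6.219.
E₂ ≈ 61.88 N/C.

E ≈ 61.9 N/C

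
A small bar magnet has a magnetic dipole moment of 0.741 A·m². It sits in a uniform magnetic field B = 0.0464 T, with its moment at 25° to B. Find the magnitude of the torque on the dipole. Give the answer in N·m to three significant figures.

Torque on a magnetic dipole: τ = mB sinθ.
τ = (0.741)(0.0464)·sin25° = 0.01453 N·m.

τ ≈ 0.0145 N·m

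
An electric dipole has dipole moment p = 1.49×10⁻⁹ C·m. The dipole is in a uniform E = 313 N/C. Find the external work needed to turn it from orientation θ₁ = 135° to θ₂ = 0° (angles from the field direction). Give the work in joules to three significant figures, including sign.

W ≈ -7.96×10⁻⁷ J

W_ext = ΔU = U(θ₂) − U(θ₁) = −pE cosθ₂ − (−pE cosθ₁) = pE(cosθ₁ − cosθ₂).
W = (1.49×10⁻⁹)(313)·(cos135° − cos0°) = (4.664×10⁻⁷)·(-1.7071) = -7.961×10⁻⁷ J.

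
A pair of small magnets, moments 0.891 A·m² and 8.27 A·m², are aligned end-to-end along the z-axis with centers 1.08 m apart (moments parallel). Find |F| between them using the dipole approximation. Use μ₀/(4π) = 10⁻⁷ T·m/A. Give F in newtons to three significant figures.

On-axis B of dipole 1: B = (μ₀/4π)·2m₁/r³. Force on dipole 2: F = m₂·dB/dr.
dB/dr = −(μ₀/4π)·6m₁/r⁴, so |F| = (μ₀/4π)·6m₁m₂/r⁴.
F = 6(10⁻⁷)(0.891)(8.27)/(1.08)⁴ = 3.250×10⁻⁶ N.

F ≈ 3.25×10⁻⁶ N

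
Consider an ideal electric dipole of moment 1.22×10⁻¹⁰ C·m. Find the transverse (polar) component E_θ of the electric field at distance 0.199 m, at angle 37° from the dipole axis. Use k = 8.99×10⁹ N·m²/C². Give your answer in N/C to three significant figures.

E_θ ≈ 83.8 N/C

For a dipole, E_θ = (kp sinθ)/r³.
kp/r³ = (8.99×10⁹)(1.22×10⁻¹⁰)/(0.199)³ = 139.2 N/C.
E_θ = 139.2·sin37° = 83.76 N/C.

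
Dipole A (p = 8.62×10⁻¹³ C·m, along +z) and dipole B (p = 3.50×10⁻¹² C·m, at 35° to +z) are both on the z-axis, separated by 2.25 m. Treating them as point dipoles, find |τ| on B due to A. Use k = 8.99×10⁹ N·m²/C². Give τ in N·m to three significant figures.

τ ≈ 2.73×10⁻¹⁵ N·m

The second dipole sits on the axis of the first, so the field there is axial: E₁ = 2kp₁/r³ along +z.
E₁ = 2(8.99×10⁹)(8.62×10⁻¹³)/(2.25)³ = 0.001361 N/C.
Torque on the second dipole: τ = p₂ E₁ sinθ.
τ = (3.50×10⁻¹²)(0.001361)·sin35° = 2.732×10⁻¹⁵ N·m.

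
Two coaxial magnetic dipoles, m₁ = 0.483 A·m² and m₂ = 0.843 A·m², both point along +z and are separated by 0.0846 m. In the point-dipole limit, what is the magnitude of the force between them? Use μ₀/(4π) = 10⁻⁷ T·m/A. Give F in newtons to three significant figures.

On-axis B of dipole 1: B = (μ₀/4π)·2m₁/r³. Force on dipole 2: F = m₂·dB/dr.
dB/dr = −(μ₀/4π)·6m₁/r⁴, so |F| = (μ₀/4π)·6m₁m₂/r⁴.
F = 6(10⁻⁷)(0.483)(0.843)/(0.0846)⁴ = 0.004769 N.

F ≈ 0.00477 N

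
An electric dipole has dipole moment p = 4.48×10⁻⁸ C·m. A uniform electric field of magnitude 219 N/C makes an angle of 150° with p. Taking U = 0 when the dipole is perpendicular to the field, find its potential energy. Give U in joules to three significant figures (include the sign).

U = −p·E = −pE cosθ.
U = −(4.48×10⁻⁸)(219)·cos150° = 8.497×10⁻⁶ J.

U ≈ 8.50×10⁻⁶ J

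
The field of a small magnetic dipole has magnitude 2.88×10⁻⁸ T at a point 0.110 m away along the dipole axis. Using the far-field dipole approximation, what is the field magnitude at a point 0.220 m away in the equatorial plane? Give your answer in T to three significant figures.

Dipole fields scale as 1/r³ in the far field.
The axial field is twice the equatorial field at the same r, so the geometry factor is 1/2.
B₂ = B₁ · (1/2) · (r₁/r₂)³ = 2.88×10⁻⁸ · 0.5 · (0.110/0.220)³.
(r₁/r₂)³ = (0.5)³ = 0.125.
B₂ ≈ 1.800×10⁻⁹ T.

B ≈ 1.80×10⁻⁹ T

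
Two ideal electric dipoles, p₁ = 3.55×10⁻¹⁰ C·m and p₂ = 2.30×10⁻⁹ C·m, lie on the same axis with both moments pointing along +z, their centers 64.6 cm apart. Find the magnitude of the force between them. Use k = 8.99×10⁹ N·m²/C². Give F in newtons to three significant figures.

On-axis field of dipole 1 at distance r: E = 2kp₁/r³. Force on dipole 2 is F = p₂·dE/dr (gradient along axis).
dE/dr = −6kp₁/r⁴, so |F| = 6kp₁p₂/r⁴ (attractive for aligned moments).
F = 6(8.99×10⁹)(3.55×10⁻¹⁰)(2.30×10⁻⁹)/(0.646)⁴ = 2.529×10⁻⁷ N.

F ≈ 2.53×10⁻⁷ N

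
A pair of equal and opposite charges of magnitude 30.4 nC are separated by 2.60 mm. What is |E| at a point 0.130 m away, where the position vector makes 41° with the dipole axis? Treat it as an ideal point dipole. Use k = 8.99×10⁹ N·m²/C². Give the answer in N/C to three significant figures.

Dipole moment p = qd = (3.04×10⁻⁸ C)(0.00260 m) = 7.904×10⁻¹¹ C·m.
At angle θ the dipole field magnitude is E = (kp/r³)·√(1 + 3cos²θ).
kp/r³ = (8.99×10⁹)(7.904×10⁻¹¹) / (0.130)³ = 323.4 N/C.
√(1 + 3cos²41°) = √(1 + 3·0.5696) = √2.7088 ≈ 1.6458.
E ≈ 323.4 × 1.646 = 532.3 N/C.

E ≈ 532 N/C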